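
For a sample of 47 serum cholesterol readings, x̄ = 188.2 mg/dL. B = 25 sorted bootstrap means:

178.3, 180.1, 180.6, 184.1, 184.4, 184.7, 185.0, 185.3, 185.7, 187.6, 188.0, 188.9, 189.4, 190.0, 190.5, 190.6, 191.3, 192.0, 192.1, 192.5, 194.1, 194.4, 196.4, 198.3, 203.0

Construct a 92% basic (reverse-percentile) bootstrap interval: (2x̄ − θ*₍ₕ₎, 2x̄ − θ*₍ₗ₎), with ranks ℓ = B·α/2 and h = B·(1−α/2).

Percentile endpoints at ranks 1 and 24: θ*₍1₎ = 178.3, θ*₍24₎ = 198.3.
Basic interval reflects these around x̄:
  lower = 2 × 188.2 − 198.3 = 178.1
  upper = 2 × 188.2 − 178.3 = 198.1

(178.1, 198.1)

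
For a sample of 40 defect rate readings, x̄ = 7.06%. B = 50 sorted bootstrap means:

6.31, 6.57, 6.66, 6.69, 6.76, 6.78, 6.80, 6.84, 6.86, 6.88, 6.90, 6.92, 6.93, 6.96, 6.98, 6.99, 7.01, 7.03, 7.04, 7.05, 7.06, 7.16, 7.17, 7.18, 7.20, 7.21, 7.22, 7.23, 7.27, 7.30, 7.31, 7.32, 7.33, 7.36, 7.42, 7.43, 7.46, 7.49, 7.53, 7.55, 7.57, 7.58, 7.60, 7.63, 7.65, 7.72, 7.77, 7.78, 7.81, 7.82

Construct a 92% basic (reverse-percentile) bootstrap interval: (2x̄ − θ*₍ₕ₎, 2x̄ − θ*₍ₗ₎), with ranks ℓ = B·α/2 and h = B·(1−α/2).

Percentile endpoints at ranks 2 and 48: θ*₍2₎ = 6.57, θ*₍48₎ = 7.78.
Basic interval reflects these around x̄:
  lower = 2 × 7.06 − 7.78 = 6.34
  upper = 2 × 7.06 − 6.57 = 7.55

(6.34, 7.55)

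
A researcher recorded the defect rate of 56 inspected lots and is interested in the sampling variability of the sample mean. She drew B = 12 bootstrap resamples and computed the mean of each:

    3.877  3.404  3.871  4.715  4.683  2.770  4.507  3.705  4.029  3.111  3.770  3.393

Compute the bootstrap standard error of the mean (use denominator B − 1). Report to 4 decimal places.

Bootstrap SE is the standard deviation of the 12 replicate means.
Mean of replicates: (3.877 + 3.404 + 3.871 + 4.715 + 4.683 + 2.770 + 4.507 + 3.705 + 4.029 + 3.111 + 3.770 + 3.393) / 12 = 45.83500 / 12 = 3.81958
Sum of squared deviations: (+0.05742)² + (−0.41558)² + (+0.05142)² + (+0.89542)² + (+0.86342)² + (−1.04958)² + (+0.68742)² + (−0.11458)² + (+0.20942)² + (−0.70858)² + (−0.04958)² + (−0.42658)² = 4.04358
Variance = 4.04358 / 11 = 0.36760
SE* = √0.36760

SE* = 0.6063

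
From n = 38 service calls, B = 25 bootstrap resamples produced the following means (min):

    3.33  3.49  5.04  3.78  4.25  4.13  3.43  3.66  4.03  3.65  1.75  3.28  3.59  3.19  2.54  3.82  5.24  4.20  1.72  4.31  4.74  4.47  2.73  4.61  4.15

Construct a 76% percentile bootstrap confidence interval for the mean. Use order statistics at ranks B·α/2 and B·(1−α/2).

(2.54, 4.61)

Sorted replicates: 1.72, 1.75, 2.54, 2.73, 3.19, 3.28, 3.33, 3.43, 3.49, 3.59, 3.65, 3.66, 3.78, 3.82, 4.03, 4.13, 4.15, 4.20, 4.25, 4.31, 4.47, 4.61, 4.74, 5.04, 5.24
α = 0.24; lower rank = 25 × 0.120 = 3; upper rank = 25 × 0.880 = 22.
The 3rd smallest replicate is 2.54; the 22nd is 4.61.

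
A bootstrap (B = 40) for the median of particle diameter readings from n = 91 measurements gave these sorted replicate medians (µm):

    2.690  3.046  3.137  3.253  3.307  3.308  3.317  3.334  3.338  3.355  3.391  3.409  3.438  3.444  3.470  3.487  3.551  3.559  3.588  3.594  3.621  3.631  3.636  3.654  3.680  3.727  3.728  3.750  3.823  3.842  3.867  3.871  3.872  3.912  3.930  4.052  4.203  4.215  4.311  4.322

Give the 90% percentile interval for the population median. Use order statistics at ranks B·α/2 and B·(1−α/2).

α = 0.10; lower rank = 40 × 0.050 = 2; upper rank = 40 × 0.950 = 38.
The 2nd smallest replicate is 3.046; the 38th is 4.215.

(3.046, 4.215)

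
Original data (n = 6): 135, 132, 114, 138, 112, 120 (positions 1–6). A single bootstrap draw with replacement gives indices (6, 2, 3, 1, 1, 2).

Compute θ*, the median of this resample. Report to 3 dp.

Resample values: 120, 132, 114, 135, 135, 132.
Sorted: 114, 120, 132, 132, 135, 135
Median = average of the two middle values = 132.000

θ* = 132.000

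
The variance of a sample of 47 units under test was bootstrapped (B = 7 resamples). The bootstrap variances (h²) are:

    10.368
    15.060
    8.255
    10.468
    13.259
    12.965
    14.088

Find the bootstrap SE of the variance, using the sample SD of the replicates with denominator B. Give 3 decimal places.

SE* = 2.244

Bootstrap SE is the standard deviation of the 7 replicate variances.
Mean of replicates: (10.368 + 15.060 + 8.255 + 10.468 + 13.259 + 12.965 + 14.088) / 7 = 84.4630 / 7 = 12.0661
Sum of squared deviations: (−1.6981)² + (+2.9939)² + (−3.8111)² + (−1.5981)² + (+1.1929)² + (+0.8989)² + (+2.0219)² = 35.2445
Variance = 35.2445 / 7 = 5.0349
SE* = √5.0349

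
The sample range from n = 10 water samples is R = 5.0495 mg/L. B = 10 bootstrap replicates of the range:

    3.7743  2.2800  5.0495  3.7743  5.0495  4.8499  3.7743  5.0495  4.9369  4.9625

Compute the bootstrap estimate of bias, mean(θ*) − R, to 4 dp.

bias = −0.6994

mean(θ*) = (3.7743 + 2.2800 + 5.0495 + 3.7743 + 5.0495 + 4.8499 + 3.7743 + 5.0495 + 4.9369 + 4.9625) / 10 = 4.35007
bias = 4.35007 − 5.0495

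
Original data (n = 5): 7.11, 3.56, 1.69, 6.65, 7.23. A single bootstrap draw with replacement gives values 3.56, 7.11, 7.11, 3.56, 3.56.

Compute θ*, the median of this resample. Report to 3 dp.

Sorted: 3.56, 3.56, 3.56, 7.11, 7.11
Median = middle value = 3.560

θ* = 3.560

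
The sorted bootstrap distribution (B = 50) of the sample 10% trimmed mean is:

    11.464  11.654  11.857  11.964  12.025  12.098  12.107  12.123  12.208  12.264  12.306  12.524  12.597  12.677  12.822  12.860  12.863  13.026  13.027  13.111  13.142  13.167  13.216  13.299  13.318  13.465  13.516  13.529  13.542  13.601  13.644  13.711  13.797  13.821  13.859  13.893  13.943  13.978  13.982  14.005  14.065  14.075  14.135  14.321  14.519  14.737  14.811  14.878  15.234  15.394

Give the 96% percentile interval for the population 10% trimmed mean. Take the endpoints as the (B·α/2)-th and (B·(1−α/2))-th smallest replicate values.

(11.464, 15.234)

α = 0.04; lower rank = 50 × 0.020 = 1; upper rank = 50 × 0.980 = 49.
The 1st smallest replicate is 11.464; the 49th is 15.234.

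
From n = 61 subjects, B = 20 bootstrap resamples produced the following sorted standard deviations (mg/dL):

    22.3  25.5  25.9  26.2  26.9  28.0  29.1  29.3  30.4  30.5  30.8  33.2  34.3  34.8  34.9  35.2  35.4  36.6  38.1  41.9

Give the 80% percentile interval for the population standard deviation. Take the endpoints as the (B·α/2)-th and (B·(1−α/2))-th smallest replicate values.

(25.5, 36.6)

α = 0.20; lower rank = 20 × 0.100 = 2; upper rank = 20 × 0.900 = 18.
The 2nd smallest replicate is 25.5; the 18th is 36.6.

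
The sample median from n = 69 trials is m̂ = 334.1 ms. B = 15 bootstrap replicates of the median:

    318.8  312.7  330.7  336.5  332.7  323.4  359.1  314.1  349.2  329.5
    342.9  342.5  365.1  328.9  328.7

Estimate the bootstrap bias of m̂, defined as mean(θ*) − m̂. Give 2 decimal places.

bias = +0.22

mean(θ*) = (318.8 + 312.7 + 330.7 + 336.5 + 332.7 + 323.4 + 359.1 + 314.1 + 349.2 + 329.5 + 342.9 + 342.5 + 365.1 + 328.9 + 328.7) / 15 = 334.320
bias = 334.320 − 334.1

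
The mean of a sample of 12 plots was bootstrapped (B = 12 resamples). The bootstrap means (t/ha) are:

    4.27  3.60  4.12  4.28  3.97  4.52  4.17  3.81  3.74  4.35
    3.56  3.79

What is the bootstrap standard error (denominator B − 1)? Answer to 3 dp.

SE* = 0.314

Bootstrap SE is the standard deviation of the 12 replicate means.
Mean of replicates: (4.27 + 3.60 + 4.12 + 4.28 + 3.97 + 4.52 + 4.17 + 3.81 + 3.74 + 4.35 + 3.56 + 3.79) / 12 = 48.1800 / 12 = 4.0150
Sum of squared deviations: (+0.2550)² + (−0.4150)² + (+0.1050)² + (+0.2650)² + (−0.0450)² + (+0.5050)² + (+0.1550)² + (−0.2050)² + (−0.2750)² + (+0.3350)² + (−0.4550)² + (−0.2250)² = 1.0871
Variance = 1.0871 / 11 = 0.0988
SE* = √0.0988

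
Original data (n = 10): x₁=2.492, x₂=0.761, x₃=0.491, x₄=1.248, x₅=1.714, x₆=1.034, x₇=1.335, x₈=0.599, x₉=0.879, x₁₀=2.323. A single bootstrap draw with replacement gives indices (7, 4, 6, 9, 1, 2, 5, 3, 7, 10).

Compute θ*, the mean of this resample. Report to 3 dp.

θ* = 1.361

Resample values: 1.335, 1.248, 1.034, 0.879, 2.492, 0.761, 1.714, 0.491, 1.335, 2.323.
Mean = (1.335 + 1.248 + 1.034 + 0.879 + 2.492 + 0.761 + 1.714 + 0.491 + 1.335 + 2.323) / 10 = 13.6120 / 10 = 1.361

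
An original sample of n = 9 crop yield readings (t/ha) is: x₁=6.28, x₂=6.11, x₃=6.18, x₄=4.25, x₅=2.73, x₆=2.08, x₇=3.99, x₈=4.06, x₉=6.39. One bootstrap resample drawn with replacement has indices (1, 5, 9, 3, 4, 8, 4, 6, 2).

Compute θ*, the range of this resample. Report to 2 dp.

θ* = 4.31

Resample values: 6.28, 2.73, 6.39, 6.18, 4.25, 4.06, 4.25, 2.08, 6.11.
Range = 6.39 − 2.08 = 4.31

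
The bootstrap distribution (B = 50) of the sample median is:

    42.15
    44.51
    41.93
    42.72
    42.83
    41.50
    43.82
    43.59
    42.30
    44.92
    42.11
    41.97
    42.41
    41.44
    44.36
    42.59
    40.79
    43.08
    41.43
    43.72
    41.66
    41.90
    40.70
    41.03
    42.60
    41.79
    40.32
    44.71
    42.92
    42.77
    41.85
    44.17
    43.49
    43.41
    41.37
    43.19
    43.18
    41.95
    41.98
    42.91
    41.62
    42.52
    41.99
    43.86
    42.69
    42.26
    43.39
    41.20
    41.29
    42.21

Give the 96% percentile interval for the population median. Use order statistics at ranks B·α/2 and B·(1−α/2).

Sorted replicates: 40.32, 40.70, 40.79, 41.03, 41.20, 41.29, 41.37, 41.43, 41.44, 41.50, 41.62, 41.66, 41.79, 41.85, 41.90, 41.93, 41.95, 41.97, 41.98, 41.99, 42.11, 42.15, 42.21, 42.26, 42.30, 42.41, 42.52, 42.59, 42.60, 42.69, 42.72, 42.77, 42.83, 42.91, 42.92, 43.08, 43.18, 43.19, 43.39, 43.41, 43.49, 43.59, 43.72, 43.82, 43.86, 44.17, 44.36, 44.51, 44.71, 44.92
α = 0.04; lower rank = 50 × 0.020 = 1; upper rank = 50 × 0.980 = 49.
The 1st smallest replicate is 40.32; the 49th is 44.71.

(40.32, 44.71)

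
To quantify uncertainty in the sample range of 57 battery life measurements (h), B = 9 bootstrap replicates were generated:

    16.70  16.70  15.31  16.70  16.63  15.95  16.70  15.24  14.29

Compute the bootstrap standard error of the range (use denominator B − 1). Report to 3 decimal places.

Bootstrap SE is the standard deviation of the 9 replicate ranges.
Mean of replicates: (16.70 + 16.70 + 15.31 + 16.70 + 16.63 + 15.95 + 16.70 + 15.24 + 14.29) / 9 = 144.2200 / 9 = 16.0244
Sum of squared deviations: (+0.6756)² + (+0.6756)² + (−0.7144)² + (+0.6756)² + (+0.6056)² + (−0.0744)² + (+0.6756)² + (−0.7844)² + (−1.7344)² = 6.3318
Variance = 6.3318 / 8 = 0.7915
SE* = √0.7915

SE* = 0.890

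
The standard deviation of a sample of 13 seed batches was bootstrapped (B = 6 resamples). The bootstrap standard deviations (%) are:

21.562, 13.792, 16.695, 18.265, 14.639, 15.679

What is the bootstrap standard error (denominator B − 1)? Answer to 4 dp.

Bootstrap SE is the standard deviation of the 6 replicate standard deviations.
Mean of replicates: (21.562 + 13.792 + 16.695 + 18.265 + 14.639 + 15.679) / 6 = 100.63200 / 6 = 16.77200
Sum of squared deviations: (+4.79000)² + (−2.98000)² + (−0.07700)² + (+1.49300)² + (−2.13300)² + (−1.09300)² = 39.80382
Variance = 39.80382 / 5 = 7.96076
SE* = √7.96076

SE* = 2.8215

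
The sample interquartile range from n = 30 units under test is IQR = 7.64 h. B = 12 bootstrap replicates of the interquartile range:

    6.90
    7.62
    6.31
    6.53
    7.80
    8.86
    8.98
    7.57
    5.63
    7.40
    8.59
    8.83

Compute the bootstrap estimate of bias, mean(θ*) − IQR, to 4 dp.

mean(θ*) = (6.90 + 7.62 + 6.31 + 6.53 + 7.80 + 8.86 + 8.98 + 7.57 + 5.63 + 7.40 + 8.59 + 8.83) / 12 = 7.58500
bias = 7.58500 − 7.64

bias = −0.0550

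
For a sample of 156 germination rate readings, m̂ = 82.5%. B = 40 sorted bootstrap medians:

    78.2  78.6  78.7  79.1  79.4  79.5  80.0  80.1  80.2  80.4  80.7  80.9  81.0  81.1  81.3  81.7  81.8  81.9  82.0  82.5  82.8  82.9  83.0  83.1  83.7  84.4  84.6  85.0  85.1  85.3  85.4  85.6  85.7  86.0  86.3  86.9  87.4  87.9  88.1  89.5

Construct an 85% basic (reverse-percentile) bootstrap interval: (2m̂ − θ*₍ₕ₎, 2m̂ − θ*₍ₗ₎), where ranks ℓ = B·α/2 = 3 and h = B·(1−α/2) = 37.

(77.6, 86.3)

Percentile endpoints at ranks 3 and 37: θ*₍3₎ = 78.7, θ*₍37₎ = 87.4.
Basic interval reflects these around m̂:
  lower = 2 × 82.5 − 87.4 = 77.6
  upper = 2 × 82.5 − 78.7 = 86.3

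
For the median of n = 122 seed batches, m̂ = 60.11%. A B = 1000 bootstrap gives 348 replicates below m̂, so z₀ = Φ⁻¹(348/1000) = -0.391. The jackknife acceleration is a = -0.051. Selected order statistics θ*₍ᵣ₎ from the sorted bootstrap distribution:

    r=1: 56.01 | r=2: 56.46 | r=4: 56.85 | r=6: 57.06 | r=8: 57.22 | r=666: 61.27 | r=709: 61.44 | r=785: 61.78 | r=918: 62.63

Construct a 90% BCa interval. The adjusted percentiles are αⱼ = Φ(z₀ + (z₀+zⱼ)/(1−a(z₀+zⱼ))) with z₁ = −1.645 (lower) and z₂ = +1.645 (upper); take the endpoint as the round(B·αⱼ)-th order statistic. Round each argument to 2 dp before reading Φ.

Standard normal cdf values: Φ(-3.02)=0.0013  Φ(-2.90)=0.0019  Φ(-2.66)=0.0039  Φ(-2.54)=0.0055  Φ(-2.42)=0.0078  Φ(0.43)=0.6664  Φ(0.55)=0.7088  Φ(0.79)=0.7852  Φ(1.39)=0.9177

Lower: z₀ + z₁ = -0.391 + (-1.645) = -2.036; 1 − a(z₀+z₁) = 1 − (-0.051)(-2.036) = 0.8962; argument = -0.391 + (-2.036)/0.8962 = -2.6629 → -2.66.
α₁ = Φ(-2.66) = 0.0039; rank = round(1000 × 0.0039) = 4; θ*₍4₎ = 56.85.
Upper: z₀ + z₂ = 1.254; 1 − a(z₀+z₂) = 1.0640; argument = 0.7876 → 0.79; α₂ = 0.7852; rank = 785; θ*₍785₎ = 61.78.

(56.85, 61.78)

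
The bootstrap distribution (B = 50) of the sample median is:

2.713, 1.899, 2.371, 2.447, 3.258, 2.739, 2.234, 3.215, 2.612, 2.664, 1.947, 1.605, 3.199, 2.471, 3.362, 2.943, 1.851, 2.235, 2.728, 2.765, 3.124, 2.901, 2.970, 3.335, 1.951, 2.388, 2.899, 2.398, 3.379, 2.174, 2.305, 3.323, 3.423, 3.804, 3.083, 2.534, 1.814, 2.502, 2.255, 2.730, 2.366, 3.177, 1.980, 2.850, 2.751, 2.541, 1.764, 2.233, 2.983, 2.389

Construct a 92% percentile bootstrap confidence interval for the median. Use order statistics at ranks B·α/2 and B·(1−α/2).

Sorted replicates: 1.605, 1.764, 1.814, 1.851, 1.899, 1.947, 1.951, 1.980, 2.174, 2.233, 2.234, 2.235, 2.255, 2.305, 2.366, 2.371, 2.388, 2.389, 2.398, 2.447, 2.471, 2.502, 2.534, 2.541, 2.612, 2.664, 2.713, 2.728, 2.730, 2.739, 2.751, 2.765, 2.850, 2.899, 2.901, 2.943, 2.970, 2.983, 3.083, 3.124, 3.177, 3.199, 3.215, 3.258, 3.323, 3.335, 3.362, 3.379, 3.423, 3.804
α = 0.08; lower rank = 50 × 0.040 = 2; upper rank = 50 × 0.960 = 48.
The 2nd smallest replicate is 1.764; the 48th is 3.379.

(1.764, 3.379)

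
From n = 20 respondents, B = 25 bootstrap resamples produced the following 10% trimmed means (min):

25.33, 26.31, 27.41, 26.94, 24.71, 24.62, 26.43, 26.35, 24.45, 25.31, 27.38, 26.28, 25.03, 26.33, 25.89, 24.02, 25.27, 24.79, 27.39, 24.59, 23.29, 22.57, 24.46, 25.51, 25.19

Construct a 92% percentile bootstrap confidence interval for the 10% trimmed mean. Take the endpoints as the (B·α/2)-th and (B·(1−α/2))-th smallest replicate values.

Sorted replicates: 22.57, 23.29, 24.02, 24.45, 24.46, 24.59, 24.62, 24.71, 24.79, 25.03, 25.19, 25.27, 25.31, 25.33, 25.51, 25.89, 26.28, 26.31, 26.33, 26.35, 26.43, 26.94, 27.38, 27.39, 27.41
α = 0.08; lower rank = 25 × 0.040 = 1; upper rank = 25 × 0.960 = 24.
The 1st smallest replicate is 22.57; the 24th is 27.39.

(22.57, 27.39)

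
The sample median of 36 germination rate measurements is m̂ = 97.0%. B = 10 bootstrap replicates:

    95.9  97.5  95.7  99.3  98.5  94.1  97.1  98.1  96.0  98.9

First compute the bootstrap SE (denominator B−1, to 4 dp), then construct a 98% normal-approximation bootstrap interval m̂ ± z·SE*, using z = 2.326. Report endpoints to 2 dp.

Mean of replicates = 97.1100; sum of squared deviations = 24.8090; SE* = √(24.8090/9) = 1.6603
Margin = 2.326 × 1.6603 = 3.862
Interval: 97.0 ± 3.862

(93.14, 100.86)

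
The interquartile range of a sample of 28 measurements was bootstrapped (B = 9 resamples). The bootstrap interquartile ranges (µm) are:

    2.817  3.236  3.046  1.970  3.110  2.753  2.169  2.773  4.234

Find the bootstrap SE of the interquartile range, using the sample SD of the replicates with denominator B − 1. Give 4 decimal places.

Bootstrap SE is the standard deviation of the 9 replicate interquartile ranges.
Mean of replicates: (2.817 + 3.236 + 3.046 + 1.970 + 3.110 + 2.753 + 2.169 + 2.773 + 4.234) / 9 = 26.10800 / 9 = 2.90089
Sum of squared deviations: (−0.08389)² + (+0.33511)² + (+0.14511)² + (−0.93089)² + (+0.20911)² + (−0.14789)² + (−0.73189)² + (−0.12789)² + (+1.33311)² = 3.40175
Variance = 3.40175 / 8 = 0.42522
SE* = √0.42522

SE* = 0.6521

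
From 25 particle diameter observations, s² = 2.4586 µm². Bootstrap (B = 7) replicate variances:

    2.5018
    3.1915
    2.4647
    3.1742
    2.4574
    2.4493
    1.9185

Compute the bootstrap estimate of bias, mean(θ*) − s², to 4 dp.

mean(θ*) = (2.5018 + 3.1915 + 2.4647 + 3.1742 + 2.4574 + 2.4493 + 1.9185) / 7 = 2.59391
bias = 2.59391 − 2.4586

bias = +0.1353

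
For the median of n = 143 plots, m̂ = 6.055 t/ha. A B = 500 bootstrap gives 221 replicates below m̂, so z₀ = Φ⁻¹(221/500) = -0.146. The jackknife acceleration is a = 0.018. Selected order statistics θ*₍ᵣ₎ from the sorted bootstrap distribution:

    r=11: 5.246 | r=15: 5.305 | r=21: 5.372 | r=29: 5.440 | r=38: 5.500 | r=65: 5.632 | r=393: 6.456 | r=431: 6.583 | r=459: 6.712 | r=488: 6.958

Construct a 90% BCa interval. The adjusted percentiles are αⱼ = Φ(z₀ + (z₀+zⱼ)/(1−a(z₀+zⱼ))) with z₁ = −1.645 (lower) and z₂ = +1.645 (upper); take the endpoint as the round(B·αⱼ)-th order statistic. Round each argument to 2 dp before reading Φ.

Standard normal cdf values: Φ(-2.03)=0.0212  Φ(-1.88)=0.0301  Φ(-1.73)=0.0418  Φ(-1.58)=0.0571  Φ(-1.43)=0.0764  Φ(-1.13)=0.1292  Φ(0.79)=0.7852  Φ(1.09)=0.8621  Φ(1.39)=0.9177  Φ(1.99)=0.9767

Lower: z₀ + z₁ = -0.146 + (-1.645) = -1.791; 1 − a(z₀+z₁) = 1 − (0.018)(-1.791) = 1.0322; argument = -0.146 + (-1.791)/1.0322 = -1.8811 → -1.88.
α₁ = Φ(-1.88) = 0.0301; rank = round(500 × 0.0301) = 15; θ*₍15₎ = 5.305.
Upper: z₀ + z₂ = 1.499; 1 − a(z₀+z₂) = 0.9730; argument = 1.3946 → 1.39; α₂ = 0.9177; rank = 459; θ*₍459₎ = 6.712.

(5.305, 6.712)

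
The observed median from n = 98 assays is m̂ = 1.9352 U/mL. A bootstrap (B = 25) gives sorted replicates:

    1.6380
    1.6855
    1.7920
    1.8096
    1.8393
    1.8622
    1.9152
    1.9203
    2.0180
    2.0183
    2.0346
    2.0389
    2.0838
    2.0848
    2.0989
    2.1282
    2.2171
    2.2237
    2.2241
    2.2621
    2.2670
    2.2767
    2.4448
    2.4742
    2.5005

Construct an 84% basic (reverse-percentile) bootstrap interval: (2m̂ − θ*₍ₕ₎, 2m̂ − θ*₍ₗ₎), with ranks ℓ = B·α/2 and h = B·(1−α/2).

Percentile endpoints at ranks 2 and 23: θ*₍2₎ = 1.6855, θ*₍23₎ = 2.4448.
Basic interval reflects these around m̂:
  lower = 2 × 1.9352 − 2.4448 = 1.4256
  upper = 2 × 1.9352 − 1.6855 = 2.1849

(1.4256, 2.1849)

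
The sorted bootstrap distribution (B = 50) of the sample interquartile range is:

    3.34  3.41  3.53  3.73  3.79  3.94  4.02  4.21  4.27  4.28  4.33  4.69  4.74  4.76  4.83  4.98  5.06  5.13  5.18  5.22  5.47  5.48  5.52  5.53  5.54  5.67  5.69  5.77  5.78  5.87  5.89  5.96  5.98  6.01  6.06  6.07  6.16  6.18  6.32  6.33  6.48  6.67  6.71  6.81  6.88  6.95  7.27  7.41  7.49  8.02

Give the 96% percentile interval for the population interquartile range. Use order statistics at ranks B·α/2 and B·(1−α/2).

(3.34, 7.49)

α = 0.04; lower rank = 50 × 0.020 = 1; upper rank = 50 × 0.980 = 49.
The 1st smallest replicate is 3.34; the 49th is 7.49.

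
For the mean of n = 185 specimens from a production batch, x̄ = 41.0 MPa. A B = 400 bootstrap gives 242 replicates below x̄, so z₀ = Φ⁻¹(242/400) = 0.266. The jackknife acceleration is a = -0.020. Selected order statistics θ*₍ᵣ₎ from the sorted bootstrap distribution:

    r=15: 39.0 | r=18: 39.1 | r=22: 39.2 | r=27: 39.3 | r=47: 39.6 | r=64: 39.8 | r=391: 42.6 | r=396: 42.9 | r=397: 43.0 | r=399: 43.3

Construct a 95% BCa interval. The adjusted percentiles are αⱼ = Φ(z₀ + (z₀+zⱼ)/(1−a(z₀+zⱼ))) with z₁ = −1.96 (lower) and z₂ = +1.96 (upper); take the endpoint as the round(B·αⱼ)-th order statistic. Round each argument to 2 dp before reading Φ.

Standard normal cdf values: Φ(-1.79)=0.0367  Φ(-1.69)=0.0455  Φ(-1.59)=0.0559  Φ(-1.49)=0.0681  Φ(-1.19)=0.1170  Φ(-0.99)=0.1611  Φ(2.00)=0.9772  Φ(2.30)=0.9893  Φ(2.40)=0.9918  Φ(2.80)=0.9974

(39.3, 43.0)

Lower: z₀ + z₁ = 0.266 + (-1.960) = -1.694; 1 − a(z₀+z₁) = 1 − (-0.020)(-1.694) = 0.9661; argument = 0.266 + (-1.694)/0.9661 = -1.4874 → -1.49.
α₁ = Φ(-1.49) = 0.0681; rank = round(400 × 0.0681) = 27; θ*₍27₎ = 39.3.
Upper: z₀ + z₂ = 2.226; 1 − a(z₀+z₂) = 1.0445; argument = 2.3971 → 2.40; α₂ = 0.9918; rank = 397; θ*₍397₎ = 43.0.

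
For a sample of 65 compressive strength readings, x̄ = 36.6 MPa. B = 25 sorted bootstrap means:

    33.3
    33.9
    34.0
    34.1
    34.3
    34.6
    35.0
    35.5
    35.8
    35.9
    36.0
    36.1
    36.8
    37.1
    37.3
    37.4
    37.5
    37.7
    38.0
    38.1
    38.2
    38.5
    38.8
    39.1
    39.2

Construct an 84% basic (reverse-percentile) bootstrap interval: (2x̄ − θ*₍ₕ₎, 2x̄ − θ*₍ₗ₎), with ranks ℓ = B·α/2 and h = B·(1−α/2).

Percentile endpoints at ranks 2 and 23: θ*₍2₎ = 33.9, θ*₍23₎ = 38.8.
Basic interval reflects these around x̄:
  lower = 2 × 36.6 − 38.8 = 34.4
  upper = 2 × 36.6 − 33.9 = 39.3

(34.4, 39.3)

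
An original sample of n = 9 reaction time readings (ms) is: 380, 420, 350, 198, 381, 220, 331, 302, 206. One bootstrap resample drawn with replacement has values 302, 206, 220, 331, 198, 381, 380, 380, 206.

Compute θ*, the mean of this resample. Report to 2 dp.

θ* = 289.33

Mean = (302 + 206 + 220 + 331 + 198 + 381 + 380 + 380 + 206) / 9 = 2604.0 / 9 = 289.33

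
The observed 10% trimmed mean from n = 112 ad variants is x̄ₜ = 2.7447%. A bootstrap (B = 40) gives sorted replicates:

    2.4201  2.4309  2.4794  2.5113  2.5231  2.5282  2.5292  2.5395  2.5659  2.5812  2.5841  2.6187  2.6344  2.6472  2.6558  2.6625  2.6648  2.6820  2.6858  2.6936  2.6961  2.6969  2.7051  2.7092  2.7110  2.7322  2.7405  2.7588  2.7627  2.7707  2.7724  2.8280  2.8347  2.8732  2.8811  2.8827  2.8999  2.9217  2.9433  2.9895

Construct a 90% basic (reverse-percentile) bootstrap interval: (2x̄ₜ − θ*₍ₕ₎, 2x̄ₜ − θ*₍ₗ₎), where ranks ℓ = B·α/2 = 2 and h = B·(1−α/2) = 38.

(2.5677, 3.0585)

Percentile endpoints at ranks 2 and 38: θ*₍2₎ = 2.4309, θ*₍38₎ = 2.9217.
Basic interval reflects these around x̄ₜ:
  lower = 2 × 2.7447 − 2.9217 = 2.5677
  upper = 2 × 2.7447 − 2.4309 = 3.0585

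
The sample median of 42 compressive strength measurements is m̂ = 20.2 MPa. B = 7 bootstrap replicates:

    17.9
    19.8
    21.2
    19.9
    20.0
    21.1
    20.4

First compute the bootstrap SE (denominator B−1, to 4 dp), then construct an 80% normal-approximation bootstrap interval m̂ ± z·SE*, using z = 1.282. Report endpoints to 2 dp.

Mean of replicates = 20.0429; sum of squared deviations = 7.2571; SE* = √(7.2571/6) = 1.0998
Margin = 1.282 × 1.0998 = 1.410
Interval: 20.2 ± 1.410

(18.79, 21.61)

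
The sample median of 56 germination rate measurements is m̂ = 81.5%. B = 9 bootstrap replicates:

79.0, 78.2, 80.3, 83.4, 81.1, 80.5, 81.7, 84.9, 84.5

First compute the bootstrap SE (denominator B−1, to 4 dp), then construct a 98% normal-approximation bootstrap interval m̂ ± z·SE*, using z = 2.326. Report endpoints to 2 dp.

Mean of replicates = 81.5111; sum of squared deviations = 43.9489; SE* = √(43.9489/8) = 2.3438
Margin = 2.326 × 2.3438 = 5.452
Interval: 81.5 ± 5.452

(76.05, 86.95)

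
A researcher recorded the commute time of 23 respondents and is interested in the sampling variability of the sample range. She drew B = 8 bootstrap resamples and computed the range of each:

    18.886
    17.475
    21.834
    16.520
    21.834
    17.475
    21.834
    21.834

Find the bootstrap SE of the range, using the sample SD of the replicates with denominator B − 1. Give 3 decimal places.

Bootstrap SE is the standard deviation of the 8 replicate ranges.
Mean of replicates: (18.886 + 17.475 + 21.834 + 16.520 + 21.834 + 17.475 + 21.834 + 21.834) / 8 = 157.6920 / 8 = 19.7115
Sum of squared deviations: (−0.8255)² + (−2.2365)² + (+2.1225)² + (−3.1915)² + (+2.1225)² + (−2.2365)² + (+2.1225)² + (+2.1225)² = 38.8910
Variance = 38.8910 / 7 = 5.5559
SE* = √5.5559

SE* = 2.357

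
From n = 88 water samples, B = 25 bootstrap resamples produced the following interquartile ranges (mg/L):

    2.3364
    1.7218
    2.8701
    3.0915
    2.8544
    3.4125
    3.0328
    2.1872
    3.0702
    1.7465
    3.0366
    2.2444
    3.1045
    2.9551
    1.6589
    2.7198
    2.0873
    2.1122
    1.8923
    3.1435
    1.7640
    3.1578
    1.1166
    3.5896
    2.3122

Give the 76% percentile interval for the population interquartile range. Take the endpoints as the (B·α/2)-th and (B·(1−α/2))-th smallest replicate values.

Sorted replicates: 1.1166, 1.6589, 1.7218, 1.7465, 1.7640, 1.8923, 2.0873, 2.1122, 2.1872, 2.2444, 2.3122, 2.3364, 2.7198, 2.8544, 2.8701, 2.9551, 3.0328, 3.0366, 3.0702, 3.0915, 3.1045, 3.1435, 3.1578, 3.4125, 3.5896
α = 0.24; lower rank = 25 × 0.120 = 3; upper rank = 25 × 0.880 = 22.
The 3rd smallest replicate is 1.7218; the 22nd is 3.1435.

(1.7218, 3.1435)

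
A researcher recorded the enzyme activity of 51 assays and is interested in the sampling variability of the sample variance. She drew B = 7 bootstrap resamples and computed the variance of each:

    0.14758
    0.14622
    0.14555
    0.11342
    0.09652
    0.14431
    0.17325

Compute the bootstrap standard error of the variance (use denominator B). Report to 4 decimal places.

Bootstrap SE is the standard deviation of the 7 replicate variances.
Mean of replicates: (0.14758 + 0.14622 + 0.14555 + 0.11342 + 0.09652 + 0.14431 + 0.17325) / 7 = 0.966850 / 7 = 0.138121
Sum of squared deviations: (+0.009459)² + (+0.008099)² + (+0.007429)² + (−0.024701)² + (−0.041601)² + (+0.006189)² + (+0.035129)² = 0.003823
Variance = 0.003823 / 7 = 0.000546
SE* = √0.000546

SE* = 0.0234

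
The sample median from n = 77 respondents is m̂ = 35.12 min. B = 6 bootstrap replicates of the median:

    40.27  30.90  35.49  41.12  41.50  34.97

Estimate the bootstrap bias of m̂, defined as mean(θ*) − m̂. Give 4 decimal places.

mean(θ*) = (40.27 + 30.90 + 35.49 + 41.12 + 41.50 + 34.97) / 6 = 37.37500
bias = 37.37500 − 35.12

bias = +2.2550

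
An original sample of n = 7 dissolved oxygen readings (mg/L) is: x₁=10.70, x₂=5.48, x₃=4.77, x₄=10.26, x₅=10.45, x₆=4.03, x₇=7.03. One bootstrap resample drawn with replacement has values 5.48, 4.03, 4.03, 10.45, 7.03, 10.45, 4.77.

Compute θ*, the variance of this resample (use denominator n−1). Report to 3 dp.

Mean = 6.6057; sum of squared deviations = 47.6428
s² = 47.6428 / 6 = 7.9405

θ* = 7.940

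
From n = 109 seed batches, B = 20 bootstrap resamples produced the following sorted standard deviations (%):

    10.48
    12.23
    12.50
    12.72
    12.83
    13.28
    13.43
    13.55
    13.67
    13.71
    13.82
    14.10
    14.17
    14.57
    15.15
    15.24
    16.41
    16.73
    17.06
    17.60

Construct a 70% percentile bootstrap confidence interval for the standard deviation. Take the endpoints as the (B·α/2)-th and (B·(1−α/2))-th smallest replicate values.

(12.50, 16.41)

α = 0.30; lower rank = 20 × 0.150 = 3; upper rank = 20 × 0.850 = 17.
The 3rd smallest replicate is 12.50; the 17th is 16.41.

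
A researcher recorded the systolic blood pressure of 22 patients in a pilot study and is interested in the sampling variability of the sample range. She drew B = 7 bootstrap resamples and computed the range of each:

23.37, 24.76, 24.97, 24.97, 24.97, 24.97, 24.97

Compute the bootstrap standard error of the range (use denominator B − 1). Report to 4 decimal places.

Bootstrap SE is the standard deviation of the 7 replicate ranges.
Mean of replicates: (23.37 + 24.76 + 24.97 + 24.97 + 24.97 + 24.97 + 24.97) / 7 = 172.98000 / 7 = 24.71143
Sum of squared deviations: (−1.34143)² + (+0.04857)² + (+0.25857)² + (+0.25857)² + (+0.25857)² + (+0.25857)² + (+0.25857)² = 2.13609
Variance = 2.13609 / 6 = 0.35601
SE* = √0.35601

SE* = 0.5967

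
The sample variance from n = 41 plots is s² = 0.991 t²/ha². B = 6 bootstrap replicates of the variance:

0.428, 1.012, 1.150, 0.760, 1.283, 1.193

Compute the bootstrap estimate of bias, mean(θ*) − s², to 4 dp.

mean(θ*) = (0.428 + 1.012 + 1.150 + 0.760 + 1.283 + 1.193) / 6 = 0.97100
bias = 0.97100 − 0.991

bias = −0.0200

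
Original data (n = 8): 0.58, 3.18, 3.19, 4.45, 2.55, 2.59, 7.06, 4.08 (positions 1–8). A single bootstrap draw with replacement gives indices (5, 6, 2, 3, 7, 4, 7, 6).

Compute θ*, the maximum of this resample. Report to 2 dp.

θ* = 7.06

Resample values: 2.55, 2.59, 3.18, 3.19, 7.06, 4.45, 7.06, 2.59.
Maximum = 7.06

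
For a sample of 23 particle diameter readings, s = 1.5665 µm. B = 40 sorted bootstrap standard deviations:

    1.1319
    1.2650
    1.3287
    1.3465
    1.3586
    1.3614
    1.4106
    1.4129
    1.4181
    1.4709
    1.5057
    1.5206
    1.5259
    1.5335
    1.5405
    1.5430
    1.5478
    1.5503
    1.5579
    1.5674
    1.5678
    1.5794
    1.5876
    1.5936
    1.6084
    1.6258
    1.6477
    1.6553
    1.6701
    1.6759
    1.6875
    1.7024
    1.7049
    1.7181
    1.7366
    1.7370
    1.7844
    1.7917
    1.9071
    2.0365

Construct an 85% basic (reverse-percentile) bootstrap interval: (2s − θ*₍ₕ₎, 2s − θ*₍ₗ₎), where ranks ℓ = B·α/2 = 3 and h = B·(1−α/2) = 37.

(1.3486, 1.8043)

Percentile endpoints at ranks 3 and 37: θ*₍3₎ = 1.3287, θ*₍37₎ = 1.7844.
Basic interval reflects these around s:
  lower = 2 × 1.5665 − 1.7844 = 1.3486
  upper = 2 × 1.5665 − 1.3287 = 1.8043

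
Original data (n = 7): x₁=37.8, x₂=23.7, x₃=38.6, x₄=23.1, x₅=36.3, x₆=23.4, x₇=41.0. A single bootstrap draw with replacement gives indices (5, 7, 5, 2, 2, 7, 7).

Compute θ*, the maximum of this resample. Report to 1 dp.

θ* = 41.0

Resample values: 36.3, 41.0, 36.3, 23.7, 23.7, 41.0, 41.0.
Maximum = 41.0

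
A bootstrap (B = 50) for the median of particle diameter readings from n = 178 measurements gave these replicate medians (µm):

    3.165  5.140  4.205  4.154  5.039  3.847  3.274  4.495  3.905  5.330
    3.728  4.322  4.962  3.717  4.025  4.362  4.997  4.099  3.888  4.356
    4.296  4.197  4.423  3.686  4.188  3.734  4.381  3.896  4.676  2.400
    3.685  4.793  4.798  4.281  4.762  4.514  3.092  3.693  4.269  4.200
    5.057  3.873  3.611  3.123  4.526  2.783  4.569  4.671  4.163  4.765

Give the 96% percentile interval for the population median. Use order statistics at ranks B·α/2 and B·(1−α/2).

Sorted replicates: 2.400, 2.783, 3.092, 3.123, 3.165, 3.274, 3.611, 3.685, 3.686, 3.693, 3.717, 3.728, 3.734, 3.847, 3.873, 3.888, 3.896, 3.905, 4.025, 4.099, 4.154, 4.163, 4.188, 4.197, 4.200, 4.205, 4.269, 4.281, 4.296, 4.322, 4.356, 4.362, 4.381, 4.423, 4.495, 4.514, 4.526, 4.569, 4.671, 4.676, 4.762, 4.765, 4.793, 4.798, 4.962, 4.997, 5.039, 5.057, 5.140, 5.330
α = 0.04; lower rank = 50 × 0.020 = 1; upper rank = 50 × 0.980 = 49.
The 1st smallest replicate is 2.400; the 49th is 5.140.

(2.400, 5.140)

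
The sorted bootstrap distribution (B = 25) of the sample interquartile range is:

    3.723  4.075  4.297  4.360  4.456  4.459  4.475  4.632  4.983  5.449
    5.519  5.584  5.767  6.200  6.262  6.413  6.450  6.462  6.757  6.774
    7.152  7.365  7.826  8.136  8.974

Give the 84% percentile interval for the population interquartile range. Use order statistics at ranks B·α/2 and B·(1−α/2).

α = 0.16; lower rank = 25 × 0.080 = 2; upper rank = 25 × 0.920 = 23.
The 2nd smallest replicate is 4.075; the 23rd is 7.826.

(4.075, 7.826)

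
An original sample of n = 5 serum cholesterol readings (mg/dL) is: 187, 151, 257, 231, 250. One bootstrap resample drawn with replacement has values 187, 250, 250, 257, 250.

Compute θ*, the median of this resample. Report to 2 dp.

Sorted: 187, 250, 250, 250, 257
Median = middle value = 250.00

θ* = 250.00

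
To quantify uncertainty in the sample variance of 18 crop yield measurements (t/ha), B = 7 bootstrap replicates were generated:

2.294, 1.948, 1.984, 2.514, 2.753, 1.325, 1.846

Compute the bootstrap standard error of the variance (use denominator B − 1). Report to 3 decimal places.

SE* = 0.472

Bootstrap SE is the standard deviation of the 7 replicate variances.
Mean of replicates: (2.294 + 1.948 + 1.984 + 2.514 + 2.753 + 1.325 + 1.846) / 7 = 14.6640 / 7 = 2.0949
Sum of squared deviations: (+0.1991)² + (−0.1469)² + (−0.1109)² + (+0.4191)² + (+0.6581)² + (−0.7699)² + (−0.2489)² = 1.3370
Variance = 1.3370 / 6 = 0.2228
SE* = √0.2228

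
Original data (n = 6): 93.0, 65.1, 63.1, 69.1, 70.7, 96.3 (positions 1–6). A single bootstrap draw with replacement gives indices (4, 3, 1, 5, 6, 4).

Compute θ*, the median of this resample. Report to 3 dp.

θ* = 69.900

Resample values: 69.1, 63.1, 93.0, 70.7, 96.3, 69.1.
Sorted: 63.1, 69.1, 69.1, 70.7, 93.0, 96.3
Median = average of the two middle values = 69.900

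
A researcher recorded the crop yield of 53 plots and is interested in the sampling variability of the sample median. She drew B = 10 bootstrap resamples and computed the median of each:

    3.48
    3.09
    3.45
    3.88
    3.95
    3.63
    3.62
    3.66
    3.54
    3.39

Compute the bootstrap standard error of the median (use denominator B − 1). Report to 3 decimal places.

SE* = 0.245

Bootstrap SE is the standard deviation of the 10 replicate medians.
Mean of replicates: (3.48 + 3.09 + 3.45 + 3.88 + 3.95 + 3.63 + 3.62 + 3.66 + 3.54 + 3.39) / 10 = 35.6900 / 10 = 3.5690
Sum of squared deviations: (−0.0890)² + (−0.4790)² + (−0.1190)² + (+0.3110)² + (+0.3810)² + (+0.0610)² + (+0.0510)² + (+0.0910)² + (−0.0290)² + (−0.1790)² = 0.5409
Variance = 0.5409 / 9 = 0.0601
SE* = √0.0601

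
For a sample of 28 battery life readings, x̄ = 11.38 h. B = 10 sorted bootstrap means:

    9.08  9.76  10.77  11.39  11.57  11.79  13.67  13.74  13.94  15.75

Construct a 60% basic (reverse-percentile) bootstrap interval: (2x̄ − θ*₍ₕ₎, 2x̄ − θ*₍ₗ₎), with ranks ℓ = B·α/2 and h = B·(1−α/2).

Percentile endpoints at ranks 2 and 8: θ*₍2₎ = 9.76, θ*₍8₎ = 13.74.
Basic interval reflects these around x̄:
  lower = 2 × 11.38 − 13.74 = 9.02
  upper = 2 × 11.38 − 9.76 = 13.00

(9.02, 13.00)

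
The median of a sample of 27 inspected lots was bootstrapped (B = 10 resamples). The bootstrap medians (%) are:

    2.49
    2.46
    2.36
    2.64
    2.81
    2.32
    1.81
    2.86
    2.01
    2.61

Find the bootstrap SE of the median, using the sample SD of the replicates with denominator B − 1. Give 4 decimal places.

Bootstrap SE is the standard deviation of the 10 replicate medians.
Mean of replicates: (2.49 + 2.46 + 2.36 + 2.64 + 2.81 + 2.32 + 1.81 + 2.86 + 2.01 + 2.61) / 10 = 24.37000 / 10 = 2.43700
Sum of squared deviations: (+0.05300)² + (+0.02300)² + (−0.07700)² + (+0.20300)² + (+0.37300)² + (−0.11700)² + (−0.62700)² + (+0.42300)² + (−0.42700)² + (+0.17300)² = 0.98761
Variance = 0.98761 / 9 = 0.10973
SE* = √0.10973

SE* = 0.3313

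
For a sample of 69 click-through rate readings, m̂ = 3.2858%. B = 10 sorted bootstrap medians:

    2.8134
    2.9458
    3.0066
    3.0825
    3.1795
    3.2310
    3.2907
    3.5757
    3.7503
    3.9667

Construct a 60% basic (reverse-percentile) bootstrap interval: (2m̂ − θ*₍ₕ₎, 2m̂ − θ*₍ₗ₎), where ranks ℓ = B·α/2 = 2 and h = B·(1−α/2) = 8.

(2.9959, 3.6258)

Percentile endpoints at ranks 2 and 8: θ*₍2₎ = 2.9458, θ*₍8₎ = 3.5757.
Basic interval reflects these around m̂:
  lower = 2 × 3.2858 − 3.5757 = 2.9959
  upper = 2 × 3.2858 − 2.9458 = 3.6258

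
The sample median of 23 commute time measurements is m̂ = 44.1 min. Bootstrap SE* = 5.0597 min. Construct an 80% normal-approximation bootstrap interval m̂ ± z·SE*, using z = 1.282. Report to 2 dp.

Margin = 1.282 × 5.0597 = 6.487
Interval: 44.1 ± 6.487

(37.61, 50.59)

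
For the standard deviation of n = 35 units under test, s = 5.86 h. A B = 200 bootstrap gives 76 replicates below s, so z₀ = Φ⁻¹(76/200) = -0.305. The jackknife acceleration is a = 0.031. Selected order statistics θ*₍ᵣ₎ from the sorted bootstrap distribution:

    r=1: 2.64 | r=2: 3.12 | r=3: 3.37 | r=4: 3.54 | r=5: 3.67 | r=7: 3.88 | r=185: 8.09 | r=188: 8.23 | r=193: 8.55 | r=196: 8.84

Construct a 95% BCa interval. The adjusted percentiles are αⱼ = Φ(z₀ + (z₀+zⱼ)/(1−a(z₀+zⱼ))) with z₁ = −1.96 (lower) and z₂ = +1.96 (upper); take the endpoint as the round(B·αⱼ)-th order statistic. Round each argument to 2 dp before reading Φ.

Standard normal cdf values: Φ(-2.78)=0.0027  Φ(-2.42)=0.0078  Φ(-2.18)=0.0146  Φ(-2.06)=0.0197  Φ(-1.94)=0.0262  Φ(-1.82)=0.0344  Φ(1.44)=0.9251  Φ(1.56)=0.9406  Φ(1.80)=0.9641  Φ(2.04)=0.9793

(3.12, 8.09)

Lower: z₀ + z₁ = -0.305 + (-1.960) = -2.265; 1 − a(z₀+z₁) = 1 − (0.031)(-2.265) = 1.0702; argument = -0.305 + (-2.265)/1.0702 = -2.4214 → -2.42.
α₁ = Φ(-2.42) = 0.0078; rank = round(200 × 0.0078) = 2; θ*₍2₎ = 3.12.
Upper: z₀ + z₂ = 1.655; 1 − a(z₀+z₂) = 0.9487; argument = 1.4395 → 1.44; α₂ = 0.9251; rank = 185; θ*₍185₎ = 8.09.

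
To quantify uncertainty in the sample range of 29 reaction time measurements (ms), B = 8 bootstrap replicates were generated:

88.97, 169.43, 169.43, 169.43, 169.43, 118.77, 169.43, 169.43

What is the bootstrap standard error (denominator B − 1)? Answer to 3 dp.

Bootstrap SE is the standard deviation of the 8 replicate ranges.
Mean of replicates: (88.97 + 169.43 + 169.43 + 169.43 + 169.43 + 118.77 + 169.43 + 169.43) / 8 = 1224.3200 / 8 = 153.0400
Sum of squared deviations: (−64.0700)² + (+16.3900)² + (+16.3900)² + (+16.3900)² + (+16.3900)² + (−34.2700)² + (+16.3900)² + (+16.3900)² = 6891.1904
Variance = 6891.1904 / 7 = 984.4558
SE* = √984.4558

SE* = 31.376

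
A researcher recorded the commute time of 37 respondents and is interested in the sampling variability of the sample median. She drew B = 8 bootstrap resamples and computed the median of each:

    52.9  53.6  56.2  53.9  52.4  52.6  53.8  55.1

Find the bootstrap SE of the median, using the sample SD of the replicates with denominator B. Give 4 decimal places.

Bootstrap SE is the standard deviation of the 8 replicate medians.
Mean of replicates: (52.9 + 53.6 + 56.2 + 53.9 + 52.4 + 52.6 + 53.8 + 55.1) / 8 = 430.50000 / 8 = 53.81250
Sum of squared deviations: (−0.91250)² + (−0.21250)² + (+2.38750)² + (+0.08750)² + (−1.41250)² + (−1.21250)² + (−0.01250)² + (+1.28750)² = 11.70875
Variance = 11.70875 / 8 = 1.46359
SE* = √1.46359

SE* = 1.2098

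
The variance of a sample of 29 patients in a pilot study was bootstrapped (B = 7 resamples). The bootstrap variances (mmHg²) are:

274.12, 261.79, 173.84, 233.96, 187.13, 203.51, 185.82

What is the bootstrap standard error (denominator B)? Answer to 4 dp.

Bootstrap SE is the standard deviation of the 7 replicate variances.
Mean of replicates: (274.12 + 261.79 + 173.84 + 233.96 + 187.13 + 203.51 + 185.82) / 7 = 1520.17000 / 7 = 217.16714
Sum of squared deviations: (+56.95286)² + (+44.62286)² + (−43.32714)² + (+16.79286)² + (−30.03714)² + (−13.65714)² + (−31.34714)² = 9465.45954
Variance = 9465.45954 / 7 = 1352.20851
SE* = √1352.20851

SE* = 36.7724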